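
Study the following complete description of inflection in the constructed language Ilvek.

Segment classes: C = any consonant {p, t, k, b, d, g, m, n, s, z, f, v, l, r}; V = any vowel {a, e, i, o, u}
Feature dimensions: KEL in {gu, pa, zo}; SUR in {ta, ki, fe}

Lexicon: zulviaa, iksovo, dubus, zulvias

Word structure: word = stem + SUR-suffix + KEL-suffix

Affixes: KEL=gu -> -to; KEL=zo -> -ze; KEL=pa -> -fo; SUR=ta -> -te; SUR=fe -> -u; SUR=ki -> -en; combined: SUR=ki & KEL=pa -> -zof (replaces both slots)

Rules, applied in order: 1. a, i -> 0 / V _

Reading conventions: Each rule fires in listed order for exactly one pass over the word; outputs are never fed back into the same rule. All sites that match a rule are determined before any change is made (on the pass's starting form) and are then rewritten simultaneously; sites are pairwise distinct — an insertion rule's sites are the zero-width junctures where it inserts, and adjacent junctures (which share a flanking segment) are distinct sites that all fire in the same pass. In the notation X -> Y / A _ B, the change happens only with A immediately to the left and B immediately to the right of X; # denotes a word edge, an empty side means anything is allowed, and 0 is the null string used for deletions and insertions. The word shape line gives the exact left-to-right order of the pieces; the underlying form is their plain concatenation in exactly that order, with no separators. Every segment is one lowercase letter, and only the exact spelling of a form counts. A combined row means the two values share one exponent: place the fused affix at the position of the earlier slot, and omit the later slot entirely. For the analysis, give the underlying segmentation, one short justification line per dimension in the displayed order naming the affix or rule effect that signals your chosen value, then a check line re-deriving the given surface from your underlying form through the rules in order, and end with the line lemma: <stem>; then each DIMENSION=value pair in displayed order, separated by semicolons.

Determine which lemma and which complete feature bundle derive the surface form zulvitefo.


underlying: zulviaa-te-fo
KEL=pa - signalled by the affix -fo
SUR=ta - signalled by the affix -te
check: zulviaatefo -> zulvitefo
lemma: zulviaa; KEL=pa; SUR=ta


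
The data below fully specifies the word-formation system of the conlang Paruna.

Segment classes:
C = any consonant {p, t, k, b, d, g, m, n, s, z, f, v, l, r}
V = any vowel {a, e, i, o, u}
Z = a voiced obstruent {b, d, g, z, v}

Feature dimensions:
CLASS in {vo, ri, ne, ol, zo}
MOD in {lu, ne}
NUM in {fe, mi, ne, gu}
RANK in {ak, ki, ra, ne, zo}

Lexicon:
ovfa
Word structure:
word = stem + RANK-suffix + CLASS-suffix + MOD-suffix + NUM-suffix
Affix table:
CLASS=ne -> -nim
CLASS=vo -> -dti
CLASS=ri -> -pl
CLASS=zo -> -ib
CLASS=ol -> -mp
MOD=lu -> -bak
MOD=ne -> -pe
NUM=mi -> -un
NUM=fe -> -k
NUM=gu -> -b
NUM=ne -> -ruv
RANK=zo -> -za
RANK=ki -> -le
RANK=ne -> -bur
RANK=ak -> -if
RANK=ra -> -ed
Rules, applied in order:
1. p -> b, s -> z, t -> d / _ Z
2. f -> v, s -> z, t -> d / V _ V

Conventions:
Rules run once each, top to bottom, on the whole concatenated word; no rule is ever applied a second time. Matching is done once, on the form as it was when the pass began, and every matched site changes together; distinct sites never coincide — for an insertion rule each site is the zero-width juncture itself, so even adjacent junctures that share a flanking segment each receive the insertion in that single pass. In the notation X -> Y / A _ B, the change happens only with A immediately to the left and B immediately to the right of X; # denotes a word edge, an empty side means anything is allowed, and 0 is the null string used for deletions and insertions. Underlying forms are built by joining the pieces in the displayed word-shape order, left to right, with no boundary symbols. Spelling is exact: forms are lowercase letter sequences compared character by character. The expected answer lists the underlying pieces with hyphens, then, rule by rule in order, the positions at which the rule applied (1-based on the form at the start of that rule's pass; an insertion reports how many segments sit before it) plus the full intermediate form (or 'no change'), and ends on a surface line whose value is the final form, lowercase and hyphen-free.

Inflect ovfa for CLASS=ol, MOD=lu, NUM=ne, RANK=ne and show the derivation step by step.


underlying: ovfa-bur-mp-bak-ruv
1. p -> b, s -> z, t -> d / _ Z: fires at position(s) 9: ovfaburmbbakruv
2. f -> v, s -> z, t -> d / V _ V: no change
surface: ovfaburmbbakruv


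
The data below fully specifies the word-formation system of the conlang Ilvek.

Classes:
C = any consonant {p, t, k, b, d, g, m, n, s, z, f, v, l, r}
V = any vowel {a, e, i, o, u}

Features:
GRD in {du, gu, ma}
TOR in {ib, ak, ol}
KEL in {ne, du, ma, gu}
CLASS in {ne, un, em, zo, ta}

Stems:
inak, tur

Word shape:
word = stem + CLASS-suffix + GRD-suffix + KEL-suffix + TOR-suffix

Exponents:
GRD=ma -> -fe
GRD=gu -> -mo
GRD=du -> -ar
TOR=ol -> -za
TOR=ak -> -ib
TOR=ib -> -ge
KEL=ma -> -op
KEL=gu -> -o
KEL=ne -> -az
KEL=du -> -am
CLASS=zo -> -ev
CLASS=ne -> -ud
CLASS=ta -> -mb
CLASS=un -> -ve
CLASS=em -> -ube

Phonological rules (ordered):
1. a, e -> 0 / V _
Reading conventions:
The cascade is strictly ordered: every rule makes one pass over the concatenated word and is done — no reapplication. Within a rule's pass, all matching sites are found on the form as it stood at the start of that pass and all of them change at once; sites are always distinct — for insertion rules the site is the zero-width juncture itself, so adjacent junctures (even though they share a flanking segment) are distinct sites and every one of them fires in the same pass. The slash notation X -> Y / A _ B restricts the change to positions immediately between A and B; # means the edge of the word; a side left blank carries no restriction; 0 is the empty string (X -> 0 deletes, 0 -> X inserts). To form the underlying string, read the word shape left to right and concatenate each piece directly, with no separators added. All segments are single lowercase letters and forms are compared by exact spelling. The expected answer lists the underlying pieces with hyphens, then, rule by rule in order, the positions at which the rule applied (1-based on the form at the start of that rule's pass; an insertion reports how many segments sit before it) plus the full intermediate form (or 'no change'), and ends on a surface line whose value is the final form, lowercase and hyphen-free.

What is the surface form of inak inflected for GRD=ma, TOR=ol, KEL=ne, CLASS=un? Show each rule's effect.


underlying: inak-ve-fe-az-za
1. a, e -> 0 / V _: fires at position(s) 9: inakvefezza
surface: inakvefezza


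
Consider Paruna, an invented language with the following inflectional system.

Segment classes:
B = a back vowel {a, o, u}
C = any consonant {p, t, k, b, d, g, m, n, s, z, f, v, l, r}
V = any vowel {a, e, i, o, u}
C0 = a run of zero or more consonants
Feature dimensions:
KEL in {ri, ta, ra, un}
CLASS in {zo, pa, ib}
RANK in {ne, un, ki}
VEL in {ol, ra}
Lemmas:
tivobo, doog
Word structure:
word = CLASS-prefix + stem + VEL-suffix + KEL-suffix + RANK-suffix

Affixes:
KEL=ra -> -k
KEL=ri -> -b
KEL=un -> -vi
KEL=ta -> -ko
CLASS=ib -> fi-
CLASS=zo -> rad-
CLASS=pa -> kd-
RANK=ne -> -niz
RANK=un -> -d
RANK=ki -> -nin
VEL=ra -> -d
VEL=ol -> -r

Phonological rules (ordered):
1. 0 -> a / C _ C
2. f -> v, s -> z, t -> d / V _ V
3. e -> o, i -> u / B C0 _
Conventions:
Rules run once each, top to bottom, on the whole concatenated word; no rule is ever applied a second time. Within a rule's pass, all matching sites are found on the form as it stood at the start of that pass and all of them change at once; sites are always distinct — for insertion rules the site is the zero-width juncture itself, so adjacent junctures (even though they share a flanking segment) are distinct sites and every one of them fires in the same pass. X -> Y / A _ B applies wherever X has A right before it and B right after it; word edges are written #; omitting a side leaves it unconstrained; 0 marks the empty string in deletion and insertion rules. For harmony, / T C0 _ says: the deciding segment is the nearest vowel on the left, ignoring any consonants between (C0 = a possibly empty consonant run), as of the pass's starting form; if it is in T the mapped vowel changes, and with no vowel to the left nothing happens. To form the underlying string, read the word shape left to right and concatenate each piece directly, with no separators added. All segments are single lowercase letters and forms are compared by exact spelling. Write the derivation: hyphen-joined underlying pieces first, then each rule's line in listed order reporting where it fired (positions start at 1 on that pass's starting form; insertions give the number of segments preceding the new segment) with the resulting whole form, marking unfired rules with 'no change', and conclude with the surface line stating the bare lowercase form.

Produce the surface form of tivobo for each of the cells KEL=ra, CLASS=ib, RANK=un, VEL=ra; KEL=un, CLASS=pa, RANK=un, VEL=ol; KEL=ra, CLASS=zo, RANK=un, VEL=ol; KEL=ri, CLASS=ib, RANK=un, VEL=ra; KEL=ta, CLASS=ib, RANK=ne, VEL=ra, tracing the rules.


cell KEL=ra, CLASS=ib, RANK=un, VEL=ra:
underlying: fi-tivobo-d-k-d
1. 0 -> a / C _ C: inserts after position(s) 9, 10: fitivobodakad
2. f -> v, s -> z, t -> d / V _ V: fires at position(s) 3: fidivobodakad
3. e -> o, i -> u / B C0 _: no change
surface: fidivobodakad

cell KEL=un, CLASS=pa, RANK=un, VEL=ol:
underlying: kd-tivobo-r-vi-d
1. 0 -> a / C _ C: inserts after position(s) 1, 2, 9: kadativoboravid
2. f -> v, s -> z, t -> d / V _ V: fires at position(s) 5: kadadivoboravid
3. e -> o, i -> u / B C0 _: fires at position(s) 6, 14: kadaduvoboravud
surface: kadaduvoboravud

cell KEL=ra, CLASS=zo, RANK=un, VEL=ol:
underlying: rad-tivobo-r-k-d
1. 0 -> a / C _ C: inserts after position(s) 3, 10, 11: radativoborakad
2. f -> v, s -> z, t -> d / V _ V: fires at position(s) 5: radadivoborakad
3. e -> o, i -> u / B C0 _: fires at position(s) 6: radaduvoborakad
surface: radaduvoborakad

cell KEL=ri, CLASS=ib, RANK=un, VEL=ra:
underlying: fi-tivobo-d-b-d
1. 0 -> a / C _ C: inserts after position(s) 9, 10: fitivobodabad
2. f -> v, s -> z, t -> d / V _ V: fires at position(s) 3: fidivobodabad
3. e -> o, i -> u / B C0 _: no change
surface: fidivobodabad

cell KEL=ta, CLASS=ib, RANK=ne, VEL=ra:
underlying: fi-tivobo-d-ko-niz
1. 0 -> a / C _ C: inserts after position(s) 9: fitivobodakoniz
2. f -> v, s -> z, t -> d / V _ V: fires at position(s) 3: fidivobodakoniz
3. e -> o, i -> u / B C0 _: fires at position(s) 14: fidivobodakonuz
surface: fidivobodakonuz


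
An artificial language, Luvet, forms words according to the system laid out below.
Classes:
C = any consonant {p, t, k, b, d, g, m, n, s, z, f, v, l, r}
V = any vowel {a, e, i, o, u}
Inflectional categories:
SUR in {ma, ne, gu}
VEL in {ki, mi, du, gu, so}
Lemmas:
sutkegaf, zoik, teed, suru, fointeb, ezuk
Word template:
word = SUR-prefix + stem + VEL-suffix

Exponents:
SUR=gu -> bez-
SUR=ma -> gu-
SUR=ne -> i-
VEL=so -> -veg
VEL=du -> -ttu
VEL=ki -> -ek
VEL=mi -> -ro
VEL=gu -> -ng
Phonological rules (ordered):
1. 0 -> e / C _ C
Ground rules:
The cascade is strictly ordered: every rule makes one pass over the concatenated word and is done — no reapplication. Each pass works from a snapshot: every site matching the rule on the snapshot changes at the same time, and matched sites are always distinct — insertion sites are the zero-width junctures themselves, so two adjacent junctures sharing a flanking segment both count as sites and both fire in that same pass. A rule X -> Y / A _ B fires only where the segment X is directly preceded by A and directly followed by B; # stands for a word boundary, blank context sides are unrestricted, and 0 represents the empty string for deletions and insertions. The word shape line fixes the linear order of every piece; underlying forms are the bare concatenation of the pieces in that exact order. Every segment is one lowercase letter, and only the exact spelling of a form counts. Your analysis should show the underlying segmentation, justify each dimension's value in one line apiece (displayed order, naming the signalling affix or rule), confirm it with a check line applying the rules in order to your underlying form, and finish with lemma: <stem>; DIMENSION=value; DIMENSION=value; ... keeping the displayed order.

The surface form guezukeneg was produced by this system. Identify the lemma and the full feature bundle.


underlying: gu-ezuk-ng
SUR=ma - signalled by the affix gu-
VEL=gu - signalled by the affix -ng
check: guezukng -> guezukeneg
lemma: ezuk; SUR=ma; VEL=gu


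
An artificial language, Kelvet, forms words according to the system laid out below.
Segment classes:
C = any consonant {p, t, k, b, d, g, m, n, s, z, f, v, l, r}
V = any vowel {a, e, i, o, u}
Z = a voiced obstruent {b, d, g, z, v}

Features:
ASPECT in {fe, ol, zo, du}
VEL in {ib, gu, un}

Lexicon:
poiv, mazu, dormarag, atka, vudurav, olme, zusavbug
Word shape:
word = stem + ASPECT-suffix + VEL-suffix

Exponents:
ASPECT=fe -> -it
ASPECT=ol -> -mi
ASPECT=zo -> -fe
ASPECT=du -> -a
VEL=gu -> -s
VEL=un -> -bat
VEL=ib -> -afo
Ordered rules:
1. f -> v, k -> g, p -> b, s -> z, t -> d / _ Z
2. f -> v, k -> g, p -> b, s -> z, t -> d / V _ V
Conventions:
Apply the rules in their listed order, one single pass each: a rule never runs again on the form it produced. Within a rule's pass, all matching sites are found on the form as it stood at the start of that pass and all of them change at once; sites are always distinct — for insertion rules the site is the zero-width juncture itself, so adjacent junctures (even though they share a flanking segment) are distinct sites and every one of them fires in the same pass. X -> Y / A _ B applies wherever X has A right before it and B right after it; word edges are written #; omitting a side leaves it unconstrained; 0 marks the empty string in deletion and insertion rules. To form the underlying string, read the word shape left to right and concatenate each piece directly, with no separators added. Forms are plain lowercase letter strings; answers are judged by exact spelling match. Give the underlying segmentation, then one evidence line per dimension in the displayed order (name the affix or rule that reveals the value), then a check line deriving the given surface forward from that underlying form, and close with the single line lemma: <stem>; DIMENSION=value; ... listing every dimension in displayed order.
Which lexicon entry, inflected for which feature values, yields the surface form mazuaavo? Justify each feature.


underlying: mazu-a-afo
ASPECT=du - signalled by the affix -a
VEL=ib - signalled by the affix -afo
check: mazuaafo -> mazuaafo -> mazuaavo
lemma: mazu; ASPECT=du; VEL=ib


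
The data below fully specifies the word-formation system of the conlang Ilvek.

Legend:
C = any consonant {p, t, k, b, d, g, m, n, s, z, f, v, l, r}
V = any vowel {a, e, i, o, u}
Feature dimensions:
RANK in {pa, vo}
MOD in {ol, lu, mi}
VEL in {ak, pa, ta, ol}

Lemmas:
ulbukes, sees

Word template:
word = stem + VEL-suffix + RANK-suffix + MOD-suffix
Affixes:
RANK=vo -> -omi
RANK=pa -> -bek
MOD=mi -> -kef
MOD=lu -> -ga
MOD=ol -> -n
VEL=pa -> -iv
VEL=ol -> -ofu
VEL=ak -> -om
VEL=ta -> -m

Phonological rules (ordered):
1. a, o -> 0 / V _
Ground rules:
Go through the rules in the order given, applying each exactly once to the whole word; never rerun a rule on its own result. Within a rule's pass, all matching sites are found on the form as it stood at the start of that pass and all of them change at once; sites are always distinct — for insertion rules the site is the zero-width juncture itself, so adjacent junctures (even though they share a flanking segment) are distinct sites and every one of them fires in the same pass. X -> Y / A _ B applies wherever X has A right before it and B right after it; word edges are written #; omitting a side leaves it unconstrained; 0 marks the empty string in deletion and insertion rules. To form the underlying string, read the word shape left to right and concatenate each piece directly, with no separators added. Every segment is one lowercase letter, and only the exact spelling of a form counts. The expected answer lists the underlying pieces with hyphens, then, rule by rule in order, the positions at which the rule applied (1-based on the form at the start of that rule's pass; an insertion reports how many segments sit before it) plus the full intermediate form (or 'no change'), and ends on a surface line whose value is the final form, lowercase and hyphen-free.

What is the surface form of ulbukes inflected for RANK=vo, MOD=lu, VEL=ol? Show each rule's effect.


underlying: ulbukes-ofu-omi-ga
1. a, o -> 0 / V _: fires at position(s) 11: ulbukesofumiga
surface: ulbukesofumiga


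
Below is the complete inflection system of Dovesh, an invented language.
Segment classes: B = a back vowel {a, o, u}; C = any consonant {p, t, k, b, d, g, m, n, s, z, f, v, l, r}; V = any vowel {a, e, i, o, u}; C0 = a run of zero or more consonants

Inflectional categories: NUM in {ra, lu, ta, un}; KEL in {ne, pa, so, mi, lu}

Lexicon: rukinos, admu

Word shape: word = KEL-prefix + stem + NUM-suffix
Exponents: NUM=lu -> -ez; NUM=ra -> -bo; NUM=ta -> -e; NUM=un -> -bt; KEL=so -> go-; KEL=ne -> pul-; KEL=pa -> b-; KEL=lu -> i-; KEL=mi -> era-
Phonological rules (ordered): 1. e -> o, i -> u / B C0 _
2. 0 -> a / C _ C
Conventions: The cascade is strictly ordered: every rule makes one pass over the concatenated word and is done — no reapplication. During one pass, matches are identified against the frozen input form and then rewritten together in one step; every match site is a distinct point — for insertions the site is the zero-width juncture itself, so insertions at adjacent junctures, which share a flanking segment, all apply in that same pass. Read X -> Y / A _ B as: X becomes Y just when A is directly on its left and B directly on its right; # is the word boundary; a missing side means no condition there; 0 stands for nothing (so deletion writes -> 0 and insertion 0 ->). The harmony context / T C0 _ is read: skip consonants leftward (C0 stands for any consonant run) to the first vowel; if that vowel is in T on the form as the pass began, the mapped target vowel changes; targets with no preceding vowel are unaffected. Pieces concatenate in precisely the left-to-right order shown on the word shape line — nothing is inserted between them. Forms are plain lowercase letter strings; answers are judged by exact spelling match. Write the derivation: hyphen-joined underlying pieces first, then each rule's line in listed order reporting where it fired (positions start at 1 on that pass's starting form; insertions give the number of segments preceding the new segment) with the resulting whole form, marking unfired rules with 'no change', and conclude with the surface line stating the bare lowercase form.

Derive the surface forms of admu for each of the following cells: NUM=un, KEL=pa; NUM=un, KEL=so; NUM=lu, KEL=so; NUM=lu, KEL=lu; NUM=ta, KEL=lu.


cell NUM=un, KEL=pa:
underlying: b-admu-bt
1. e -> o, i -> u / B C0 _: no change
2. 0 -> a / C _ C: inserts after position(s) 3, 6: badamubat
surface: badamubat

cell NUM=un, KEL=so:
underlying: go-admu-bt
1. e -> o, i -> u / B C0 _: no change
2. 0 -> a / C _ C: inserts after position(s) 4, 7: goadamubat
surface: goadamubat

cell NUM=lu, KEL=so:
underlying: go-admu-ez
1. e -> o, i -> u / B C0 _: fires at position(s) 7: goadmuoz
2. 0 -> a / C _ C: inserts after position(s) 4: goadamuoz
surface: goadamuoz

cell NUM=lu, KEL=lu:
underlying: i-admu-ez
1. e -> o, i -> u / B C0 _: fires at position(s) 6: iadmuoz
2. 0 -> a / C _ C: inserts after position(s) 3: iadamuoz
surface: iadamuoz

cell NUM=ta, KEL=lu:
underlying: i-admu-e
1. e -> o, i -> u / B C0 _: fires at position(s) 6: iadmuo
2. 0 -> a / C _ C: inserts after position(s) 3: iadamuo
surface: iadamuo


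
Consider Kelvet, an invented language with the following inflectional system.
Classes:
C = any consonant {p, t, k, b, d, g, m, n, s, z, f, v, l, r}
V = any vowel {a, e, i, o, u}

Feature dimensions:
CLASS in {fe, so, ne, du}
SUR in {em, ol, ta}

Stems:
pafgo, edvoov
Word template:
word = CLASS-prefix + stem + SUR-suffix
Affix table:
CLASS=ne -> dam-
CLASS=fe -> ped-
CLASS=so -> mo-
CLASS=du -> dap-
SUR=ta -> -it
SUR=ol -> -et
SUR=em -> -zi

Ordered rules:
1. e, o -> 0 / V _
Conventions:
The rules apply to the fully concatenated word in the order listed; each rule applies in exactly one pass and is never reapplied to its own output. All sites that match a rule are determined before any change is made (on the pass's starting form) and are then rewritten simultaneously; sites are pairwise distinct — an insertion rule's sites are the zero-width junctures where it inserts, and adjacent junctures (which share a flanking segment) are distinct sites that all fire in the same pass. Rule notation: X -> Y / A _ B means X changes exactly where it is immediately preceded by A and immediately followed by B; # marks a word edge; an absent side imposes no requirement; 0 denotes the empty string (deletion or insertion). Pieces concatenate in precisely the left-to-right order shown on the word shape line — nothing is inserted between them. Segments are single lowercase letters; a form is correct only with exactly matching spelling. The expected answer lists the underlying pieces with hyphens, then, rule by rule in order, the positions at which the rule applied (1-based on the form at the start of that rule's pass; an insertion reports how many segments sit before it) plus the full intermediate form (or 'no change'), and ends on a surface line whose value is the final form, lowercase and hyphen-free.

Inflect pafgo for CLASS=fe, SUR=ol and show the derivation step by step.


underlying: ped-pafgo-et
1. e, o -> 0 / V _: fires at position(s) 9: pedpafgot
surface: pedpafgot


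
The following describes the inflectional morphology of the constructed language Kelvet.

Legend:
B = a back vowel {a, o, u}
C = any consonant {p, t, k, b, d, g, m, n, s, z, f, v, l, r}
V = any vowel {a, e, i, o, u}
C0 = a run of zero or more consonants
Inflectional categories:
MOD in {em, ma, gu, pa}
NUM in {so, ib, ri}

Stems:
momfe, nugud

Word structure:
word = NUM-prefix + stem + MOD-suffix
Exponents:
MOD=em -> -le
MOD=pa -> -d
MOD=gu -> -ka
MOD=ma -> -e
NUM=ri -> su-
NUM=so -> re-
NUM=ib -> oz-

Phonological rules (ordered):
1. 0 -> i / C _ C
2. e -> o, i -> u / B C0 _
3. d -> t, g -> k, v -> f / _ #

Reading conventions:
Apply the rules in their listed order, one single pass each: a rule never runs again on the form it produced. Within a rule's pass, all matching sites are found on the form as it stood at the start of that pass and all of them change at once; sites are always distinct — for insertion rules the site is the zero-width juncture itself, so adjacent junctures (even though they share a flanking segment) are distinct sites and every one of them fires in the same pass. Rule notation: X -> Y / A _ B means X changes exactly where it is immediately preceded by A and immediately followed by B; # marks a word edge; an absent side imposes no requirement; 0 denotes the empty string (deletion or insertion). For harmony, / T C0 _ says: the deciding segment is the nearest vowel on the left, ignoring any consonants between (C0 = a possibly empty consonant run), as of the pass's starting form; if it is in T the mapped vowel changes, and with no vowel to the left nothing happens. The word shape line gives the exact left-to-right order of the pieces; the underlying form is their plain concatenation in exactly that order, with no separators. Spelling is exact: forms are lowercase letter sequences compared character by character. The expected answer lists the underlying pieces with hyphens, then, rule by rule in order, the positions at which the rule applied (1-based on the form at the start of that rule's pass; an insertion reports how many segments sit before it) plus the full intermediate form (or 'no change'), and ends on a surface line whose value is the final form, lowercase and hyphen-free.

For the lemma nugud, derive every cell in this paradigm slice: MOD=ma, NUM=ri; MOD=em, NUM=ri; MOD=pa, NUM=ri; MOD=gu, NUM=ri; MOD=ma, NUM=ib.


cell MOD=ma, NUM=ri:
underlying: su-nugud-e
1. 0 -> i / C _ C: no change
2. e -> o, i -> u / B C0 _: fires at position(s) 8: sunugudo
3. d -> t, g -> k, v -> f / _ #: no change
surface: sunugudo

cell MOD=em, NUM=ri:
underlying: su-nugud-le
1. 0 -> i / C _ C: inserts after position(s) 7: sunugudile
2. e -> o, i -> u / B C0 _: fires at position(s) 8: sunugudule
3. d -> t, g -> k, v -> f / _ #: no change
surface: sunugudule

cell MOD=pa, NUM=ri:
underlying: su-nugud-d
1. 0 -> i / C _ C: inserts after position(s) 7: sunugudid
2. e -> o, i -> u / B C0 _: fires at position(s) 8: sunugudud
3. d -> t, g -> k, v -> f / _ #: fires at position(s) 9: sunugudut
surface: sunugudut

cell MOD=gu, NUM=ri:
underlying: su-nugud-ka
1. 0 -> i / C _ C: inserts after position(s) 7: sunugudika
2. e -> o, i -> u / B C0 _: fires at position(s) 8: sunuguduka
3. d -> t, g -> k, v -> f / _ #: no change
surface: sunuguduka

cell MOD=ma, NUM=ib:
underlying: oz-nugud-e
1. 0 -> i / C _ C: inserts after position(s) 2: ozinugude
2. e -> o, i -> u / B C0 _: fires at position(s) 3, 9: ozunugudo
3. d -> t, g -> k, v -> f / _ #: no change
surface: ozunugudo


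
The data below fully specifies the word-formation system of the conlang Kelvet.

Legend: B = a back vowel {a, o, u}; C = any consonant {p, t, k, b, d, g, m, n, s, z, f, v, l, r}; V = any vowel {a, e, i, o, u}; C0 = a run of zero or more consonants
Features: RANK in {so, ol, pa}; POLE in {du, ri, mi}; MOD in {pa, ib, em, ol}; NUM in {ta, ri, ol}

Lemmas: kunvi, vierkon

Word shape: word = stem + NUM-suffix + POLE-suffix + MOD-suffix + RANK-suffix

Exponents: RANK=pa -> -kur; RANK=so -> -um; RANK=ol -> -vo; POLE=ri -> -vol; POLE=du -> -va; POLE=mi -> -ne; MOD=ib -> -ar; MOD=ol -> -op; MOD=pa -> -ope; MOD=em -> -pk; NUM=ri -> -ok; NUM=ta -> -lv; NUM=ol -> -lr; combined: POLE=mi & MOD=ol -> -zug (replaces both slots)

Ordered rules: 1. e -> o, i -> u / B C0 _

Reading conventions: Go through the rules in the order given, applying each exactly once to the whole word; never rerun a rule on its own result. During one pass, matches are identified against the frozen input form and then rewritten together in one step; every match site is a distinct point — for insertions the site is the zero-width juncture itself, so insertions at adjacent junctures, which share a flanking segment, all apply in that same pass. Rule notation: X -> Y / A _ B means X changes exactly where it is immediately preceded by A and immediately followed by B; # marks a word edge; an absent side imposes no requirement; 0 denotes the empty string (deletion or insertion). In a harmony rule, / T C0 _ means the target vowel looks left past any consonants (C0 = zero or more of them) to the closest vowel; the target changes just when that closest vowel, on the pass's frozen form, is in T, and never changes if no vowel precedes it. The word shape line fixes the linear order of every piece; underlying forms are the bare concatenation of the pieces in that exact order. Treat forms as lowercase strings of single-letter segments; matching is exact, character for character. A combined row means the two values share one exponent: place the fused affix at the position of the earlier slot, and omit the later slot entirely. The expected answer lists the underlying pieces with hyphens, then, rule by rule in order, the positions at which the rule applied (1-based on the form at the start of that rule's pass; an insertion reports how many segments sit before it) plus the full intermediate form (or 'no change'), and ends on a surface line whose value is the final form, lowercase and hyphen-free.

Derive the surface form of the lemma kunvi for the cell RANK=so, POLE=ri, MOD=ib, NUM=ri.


underlying: kunvi-ok-vol-ar-um
1. e -> o, i -> u / B C0 _: fires at position(s) 5: kunvuokvolarum
surface: kunvuokvolarum


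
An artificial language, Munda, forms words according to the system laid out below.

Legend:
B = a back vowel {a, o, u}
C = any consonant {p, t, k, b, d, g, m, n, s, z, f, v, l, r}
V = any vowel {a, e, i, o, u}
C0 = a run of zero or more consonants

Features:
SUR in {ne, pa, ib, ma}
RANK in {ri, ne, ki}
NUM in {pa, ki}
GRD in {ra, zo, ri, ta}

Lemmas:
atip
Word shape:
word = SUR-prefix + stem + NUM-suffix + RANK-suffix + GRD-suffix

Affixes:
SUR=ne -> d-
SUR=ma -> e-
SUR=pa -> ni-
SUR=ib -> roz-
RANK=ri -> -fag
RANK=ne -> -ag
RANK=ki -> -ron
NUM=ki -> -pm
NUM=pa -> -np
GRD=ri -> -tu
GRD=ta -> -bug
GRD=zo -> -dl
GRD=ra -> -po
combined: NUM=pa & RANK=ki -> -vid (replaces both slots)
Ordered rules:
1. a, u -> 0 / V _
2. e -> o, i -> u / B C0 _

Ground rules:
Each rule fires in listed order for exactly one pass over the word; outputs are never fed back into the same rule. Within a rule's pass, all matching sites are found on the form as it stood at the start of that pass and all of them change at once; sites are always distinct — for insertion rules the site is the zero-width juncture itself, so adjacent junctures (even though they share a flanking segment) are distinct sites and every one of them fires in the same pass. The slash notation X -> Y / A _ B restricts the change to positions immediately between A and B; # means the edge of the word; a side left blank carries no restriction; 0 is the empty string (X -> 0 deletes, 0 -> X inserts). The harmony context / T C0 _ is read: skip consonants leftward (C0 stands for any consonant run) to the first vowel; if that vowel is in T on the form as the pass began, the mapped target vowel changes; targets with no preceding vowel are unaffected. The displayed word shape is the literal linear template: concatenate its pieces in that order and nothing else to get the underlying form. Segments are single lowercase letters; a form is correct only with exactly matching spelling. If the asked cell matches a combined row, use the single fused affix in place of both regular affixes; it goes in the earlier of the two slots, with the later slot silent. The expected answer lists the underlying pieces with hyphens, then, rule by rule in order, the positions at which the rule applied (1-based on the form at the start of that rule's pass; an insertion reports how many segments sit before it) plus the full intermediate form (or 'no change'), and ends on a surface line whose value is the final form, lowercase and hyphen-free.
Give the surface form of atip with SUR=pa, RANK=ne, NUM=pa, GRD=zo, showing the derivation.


underlying: ni-atip-np-ag-dl
1. a, u -> 0 / V _: fires at position(s) 3: nitipnpagdl
2. e -> o, i -> u / B C0 _: no change
surface: nitipnpagdl


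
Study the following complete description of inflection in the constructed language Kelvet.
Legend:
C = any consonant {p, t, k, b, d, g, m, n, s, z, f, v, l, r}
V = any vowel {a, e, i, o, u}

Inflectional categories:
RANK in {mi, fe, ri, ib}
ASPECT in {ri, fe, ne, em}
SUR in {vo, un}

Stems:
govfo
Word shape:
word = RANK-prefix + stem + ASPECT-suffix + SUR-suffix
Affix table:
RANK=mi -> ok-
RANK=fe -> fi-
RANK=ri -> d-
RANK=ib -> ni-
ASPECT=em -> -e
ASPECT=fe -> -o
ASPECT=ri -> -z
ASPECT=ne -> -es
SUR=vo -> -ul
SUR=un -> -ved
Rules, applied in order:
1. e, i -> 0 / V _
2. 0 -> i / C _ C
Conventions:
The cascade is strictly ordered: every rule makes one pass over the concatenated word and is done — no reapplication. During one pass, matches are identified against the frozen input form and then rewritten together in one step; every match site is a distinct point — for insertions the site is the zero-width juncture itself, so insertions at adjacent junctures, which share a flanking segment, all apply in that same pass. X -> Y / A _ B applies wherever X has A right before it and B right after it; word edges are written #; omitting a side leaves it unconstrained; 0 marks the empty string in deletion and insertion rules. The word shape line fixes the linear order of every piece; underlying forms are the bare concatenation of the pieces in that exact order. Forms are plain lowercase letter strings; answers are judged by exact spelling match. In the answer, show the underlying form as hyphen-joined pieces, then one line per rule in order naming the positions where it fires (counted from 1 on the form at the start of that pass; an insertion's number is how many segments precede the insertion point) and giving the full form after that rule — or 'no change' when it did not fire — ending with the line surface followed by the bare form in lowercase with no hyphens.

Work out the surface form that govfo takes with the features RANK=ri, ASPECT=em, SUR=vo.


underlying: d-govfo-e-ul
1. e, i -> 0 / V _: fires at position(s) 7: dgovfoul
2. 0 -> i / C _ C: inserts after position(s) 1, 4: digovifoul
surface: digovifoul


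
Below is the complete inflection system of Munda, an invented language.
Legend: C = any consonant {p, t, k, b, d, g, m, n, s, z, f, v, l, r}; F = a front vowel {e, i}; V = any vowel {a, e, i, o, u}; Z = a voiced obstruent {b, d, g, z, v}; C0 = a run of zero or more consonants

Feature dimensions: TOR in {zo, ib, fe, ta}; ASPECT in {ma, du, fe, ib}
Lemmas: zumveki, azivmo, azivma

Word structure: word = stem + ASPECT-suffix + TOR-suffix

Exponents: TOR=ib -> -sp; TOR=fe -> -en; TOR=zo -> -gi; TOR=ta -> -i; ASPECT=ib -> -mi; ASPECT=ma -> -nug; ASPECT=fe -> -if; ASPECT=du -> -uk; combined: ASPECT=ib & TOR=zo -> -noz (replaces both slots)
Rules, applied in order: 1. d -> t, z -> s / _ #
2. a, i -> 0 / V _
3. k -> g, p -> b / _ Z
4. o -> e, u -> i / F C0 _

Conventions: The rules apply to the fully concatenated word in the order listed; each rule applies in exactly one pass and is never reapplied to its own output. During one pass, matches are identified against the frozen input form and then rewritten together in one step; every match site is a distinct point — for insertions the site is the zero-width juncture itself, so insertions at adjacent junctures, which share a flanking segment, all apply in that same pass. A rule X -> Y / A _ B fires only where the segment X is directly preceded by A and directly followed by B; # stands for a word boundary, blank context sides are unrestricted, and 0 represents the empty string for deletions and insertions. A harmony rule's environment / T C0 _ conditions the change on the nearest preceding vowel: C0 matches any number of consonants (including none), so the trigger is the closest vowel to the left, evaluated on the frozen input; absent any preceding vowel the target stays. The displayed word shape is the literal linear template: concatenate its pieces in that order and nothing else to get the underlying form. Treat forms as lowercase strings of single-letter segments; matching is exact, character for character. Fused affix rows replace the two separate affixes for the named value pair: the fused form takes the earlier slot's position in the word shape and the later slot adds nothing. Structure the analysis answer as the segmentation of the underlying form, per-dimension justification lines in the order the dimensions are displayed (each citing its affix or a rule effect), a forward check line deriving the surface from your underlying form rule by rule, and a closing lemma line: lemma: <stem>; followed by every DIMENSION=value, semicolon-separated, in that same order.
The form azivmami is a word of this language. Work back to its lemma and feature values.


underlying: azivma-mi-i
TOR=ta - signalled by the affix -i
ASPECT=ib - signalled by the affix -mi
check: azivmamii -> azivmamii -> azivmami -> azivmami -> azivmami
lemma: azivma; TOR=ta; ASPECT=ib


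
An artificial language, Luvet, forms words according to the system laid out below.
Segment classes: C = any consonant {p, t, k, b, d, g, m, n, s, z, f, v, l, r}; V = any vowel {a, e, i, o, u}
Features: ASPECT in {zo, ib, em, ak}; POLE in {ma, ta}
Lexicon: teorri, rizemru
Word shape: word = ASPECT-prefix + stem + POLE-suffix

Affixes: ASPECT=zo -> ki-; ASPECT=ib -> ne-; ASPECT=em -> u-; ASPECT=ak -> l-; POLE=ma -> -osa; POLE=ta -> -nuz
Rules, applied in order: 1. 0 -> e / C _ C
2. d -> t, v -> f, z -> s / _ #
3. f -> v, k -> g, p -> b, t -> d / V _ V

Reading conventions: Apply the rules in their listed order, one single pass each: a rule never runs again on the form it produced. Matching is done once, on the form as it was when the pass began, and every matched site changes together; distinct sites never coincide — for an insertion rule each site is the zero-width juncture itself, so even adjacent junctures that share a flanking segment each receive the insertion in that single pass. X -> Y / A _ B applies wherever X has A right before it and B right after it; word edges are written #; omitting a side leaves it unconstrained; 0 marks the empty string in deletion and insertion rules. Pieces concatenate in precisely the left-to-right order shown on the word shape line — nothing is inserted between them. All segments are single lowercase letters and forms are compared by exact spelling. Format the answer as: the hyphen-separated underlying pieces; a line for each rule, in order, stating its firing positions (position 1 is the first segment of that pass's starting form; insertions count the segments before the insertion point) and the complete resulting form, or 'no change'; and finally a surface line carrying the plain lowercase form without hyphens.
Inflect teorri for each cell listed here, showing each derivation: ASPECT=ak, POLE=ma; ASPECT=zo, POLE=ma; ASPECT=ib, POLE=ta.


cell ASPECT=ak, POLE=ma:
underlying: l-teorri-osa
1. 0 -> e / C _ C: inserts after position(s) 1, 5: leteoreriosa
2. d -> t, v -> f, z -> s / _ #: no change
3. f -> v, k -> g, p -> b, t -> d / V _ V: fires at position(s) 3: ledeoreriosa
surface: ledeoreriosa

cell ASPECT=zo, POLE=ma:
underlying: ki-teorri-osa
1. 0 -> e / C _ C: inserts after position(s) 6: kiteoreriosa
2. d -> t, v -> f, z -> s / _ #: no change
3. f -> v, k -> g, p -> b, t -> d / V _ V: fires at position(s) 3: kideoreriosa
surface: kideoreriosa

cell ASPECT=ib, POLE=ta:
underlying: ne-teorri-nuz
1. 0 -> e / C _ C: inserts after position(s) 6: neteorerinuz
2. d -> t, v -> f, z -> s / _ #: fires at position(s) 12: neteorerinus
3. f -> v, k -> g, p -> b, t -> d / V _ V: fires at position(s) 3: nedeorerinus
surface: nedeorerinus


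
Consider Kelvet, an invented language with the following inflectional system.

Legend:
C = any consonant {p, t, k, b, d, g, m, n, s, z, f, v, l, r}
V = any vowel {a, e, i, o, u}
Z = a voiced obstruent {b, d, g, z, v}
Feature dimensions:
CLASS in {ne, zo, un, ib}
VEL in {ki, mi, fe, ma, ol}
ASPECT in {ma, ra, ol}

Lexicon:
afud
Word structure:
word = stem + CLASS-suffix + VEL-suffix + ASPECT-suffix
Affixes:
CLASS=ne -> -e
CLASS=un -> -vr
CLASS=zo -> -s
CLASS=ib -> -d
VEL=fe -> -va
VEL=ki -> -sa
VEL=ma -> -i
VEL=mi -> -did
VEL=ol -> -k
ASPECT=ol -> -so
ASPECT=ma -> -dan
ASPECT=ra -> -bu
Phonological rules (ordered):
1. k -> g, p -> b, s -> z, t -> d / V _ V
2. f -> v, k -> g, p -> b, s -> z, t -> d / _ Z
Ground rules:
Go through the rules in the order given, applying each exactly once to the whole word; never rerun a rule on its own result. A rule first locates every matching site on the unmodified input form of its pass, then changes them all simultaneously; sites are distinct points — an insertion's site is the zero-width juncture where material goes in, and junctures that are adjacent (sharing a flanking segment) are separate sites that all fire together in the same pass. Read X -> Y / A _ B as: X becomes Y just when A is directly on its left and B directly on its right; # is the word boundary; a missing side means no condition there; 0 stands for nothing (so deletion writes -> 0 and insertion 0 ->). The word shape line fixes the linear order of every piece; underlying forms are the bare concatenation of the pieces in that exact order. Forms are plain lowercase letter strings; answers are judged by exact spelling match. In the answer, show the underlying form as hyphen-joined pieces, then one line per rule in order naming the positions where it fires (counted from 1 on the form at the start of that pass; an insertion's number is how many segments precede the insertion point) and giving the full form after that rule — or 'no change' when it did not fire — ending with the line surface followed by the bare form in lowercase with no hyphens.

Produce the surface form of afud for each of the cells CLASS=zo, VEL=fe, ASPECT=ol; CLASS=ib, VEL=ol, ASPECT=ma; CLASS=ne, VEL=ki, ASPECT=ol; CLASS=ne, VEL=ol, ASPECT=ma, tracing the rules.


cell CLASS=zo, VEL=fe, ASPECT=ol:
underlying: afud-s-va-so
1. k -> g, p -> b, s -> z, t -> d / V _ V: fires at position(s) 8: afudsvazo
2. f -> v, k -> g, p -> b, s -> z, t -> d / _ Z: fires at position(s) 5: afudzvazo
surface: afudzvazo

cell CLASS=ib, VEL=ol, ASPECT=ma:
underlying: afud-d-k-dan
1. k -> g, p -> b, s -> z, t -> d / V _ V: no change
2. f -> v, k -> g, p -> b, s -> z, t -> d / _ Z: fires at position(s) 6: afuddgdan
surface: afuddgdan

cell CLASS=ne, VEL=ki, ASPECT=ol:
underlying: afud-e-sa-so
1. k -> g, p -> b, s -> z, t -> d / V _ V: fires at position(s) 6, 8: afudezazo
2. f -> v, k -> g, p -> b, s -> z, t -> d / _ Z: no change
surface: afudezazo

cell CLASS=ne, VEL=ol, ASPECT=ma:
underlying: afud-e-k-dan
1. k -> g, p -> b, s -> z, t -> d / V _ V: no change
2. f -> v, k -> g, p -> b, s -> z, t -> d / _ Z: fires at position(s) 6: afudegdan
surface: afudegdan
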